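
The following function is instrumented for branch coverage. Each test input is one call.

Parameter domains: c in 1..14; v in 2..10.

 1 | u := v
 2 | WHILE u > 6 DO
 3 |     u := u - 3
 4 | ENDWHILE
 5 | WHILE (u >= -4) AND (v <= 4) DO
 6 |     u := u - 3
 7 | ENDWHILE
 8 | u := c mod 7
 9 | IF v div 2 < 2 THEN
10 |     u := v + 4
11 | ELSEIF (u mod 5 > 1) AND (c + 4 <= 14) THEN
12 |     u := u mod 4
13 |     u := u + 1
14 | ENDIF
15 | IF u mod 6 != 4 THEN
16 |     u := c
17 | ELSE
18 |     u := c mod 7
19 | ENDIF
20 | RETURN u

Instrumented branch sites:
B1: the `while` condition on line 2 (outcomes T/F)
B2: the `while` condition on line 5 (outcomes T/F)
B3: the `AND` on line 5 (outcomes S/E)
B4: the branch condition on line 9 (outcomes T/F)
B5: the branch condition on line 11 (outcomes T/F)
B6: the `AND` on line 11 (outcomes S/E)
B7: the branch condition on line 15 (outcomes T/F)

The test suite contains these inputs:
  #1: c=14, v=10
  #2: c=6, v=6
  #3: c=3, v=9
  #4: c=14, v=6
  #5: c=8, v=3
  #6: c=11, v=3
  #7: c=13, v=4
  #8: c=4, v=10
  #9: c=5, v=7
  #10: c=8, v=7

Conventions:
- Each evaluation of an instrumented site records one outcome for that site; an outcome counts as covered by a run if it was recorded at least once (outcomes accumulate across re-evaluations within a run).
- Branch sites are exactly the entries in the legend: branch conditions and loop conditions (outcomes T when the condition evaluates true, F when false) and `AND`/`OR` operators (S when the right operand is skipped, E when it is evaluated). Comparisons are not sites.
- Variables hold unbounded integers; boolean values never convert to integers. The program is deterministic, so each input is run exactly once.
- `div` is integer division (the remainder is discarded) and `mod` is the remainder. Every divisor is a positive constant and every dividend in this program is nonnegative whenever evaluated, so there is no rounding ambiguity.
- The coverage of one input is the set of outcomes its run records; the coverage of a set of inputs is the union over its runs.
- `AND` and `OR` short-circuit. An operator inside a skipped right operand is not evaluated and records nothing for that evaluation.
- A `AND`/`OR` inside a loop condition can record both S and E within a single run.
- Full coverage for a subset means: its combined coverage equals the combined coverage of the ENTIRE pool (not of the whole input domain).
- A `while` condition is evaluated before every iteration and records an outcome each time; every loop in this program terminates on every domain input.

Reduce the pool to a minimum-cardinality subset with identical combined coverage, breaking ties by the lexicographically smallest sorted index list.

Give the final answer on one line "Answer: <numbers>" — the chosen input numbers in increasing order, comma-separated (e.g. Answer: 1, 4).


#1 (c=14, v=10) -> covered: B1=T, B1=F, B2=F, B3=E, B4=F, B5=F, B6=S, B7=T
#2 (c=6, v=6) -> covered: B1=F, B2=F, B3=E, B4=F, B5=F, B6=S, B7=T
#3 (c=3, v=9) -> covered: B1=T, B1=F, B2=F, B3=E, B4=F, B5=T, B6=E, B7=F
#4 (c=14, v=6) -> covered: B1=F, B2=F, B3=E, B4=F, B5=F, B6=S, B7=T
#5 (c=8, v=3) -> covered: B1=F, B2=T, B2=F, B3=S, B3=E, B4=T, B7=T
#6 (c=11, v=3) -> covered: B1=F, B2=T, B2=F, B3=S, B3=E, B4=T, B7=T
#7 (c=13, v=4) -> covered: B1=F, B2=T, B2=F, B3=S, B3=E, B4=F, B5=F, B6=S, B7=T
#8 (c=4, v=10) -> covered: B1=T, B1=F, B2=F, B3=E, B4=F, B5=T, B6=E, B7=T
#9 (c=5, v=7) -> covered: B1=T, B1=F, B2=F, B3=E, B4=F, B5=F, B6=S, B7=T
#10 (c=8, v=7) -> covered: B1=T, B1=F, B2=F, B3=E, B4=F, B5=F, B6=S, B7=T
union over all inputs: B1=T, B1=F, B2=T, B2=F, B3=S, B3=E, B4=T, B4=F, B5=T, B5=F, B6=S, B6=E, B7=T, B7=F (14 outcomes)
no size-1 subset reaches all 14 outcomes (best union: 9/14)
no size-2 subset reaches all 14 outcomes (best union: 13/14)
inputs {1, 3, 5} (size 3) cover everything; no size-3 subset with a lexicographically smaller index list covers all 14
Answer: 1, 3, 5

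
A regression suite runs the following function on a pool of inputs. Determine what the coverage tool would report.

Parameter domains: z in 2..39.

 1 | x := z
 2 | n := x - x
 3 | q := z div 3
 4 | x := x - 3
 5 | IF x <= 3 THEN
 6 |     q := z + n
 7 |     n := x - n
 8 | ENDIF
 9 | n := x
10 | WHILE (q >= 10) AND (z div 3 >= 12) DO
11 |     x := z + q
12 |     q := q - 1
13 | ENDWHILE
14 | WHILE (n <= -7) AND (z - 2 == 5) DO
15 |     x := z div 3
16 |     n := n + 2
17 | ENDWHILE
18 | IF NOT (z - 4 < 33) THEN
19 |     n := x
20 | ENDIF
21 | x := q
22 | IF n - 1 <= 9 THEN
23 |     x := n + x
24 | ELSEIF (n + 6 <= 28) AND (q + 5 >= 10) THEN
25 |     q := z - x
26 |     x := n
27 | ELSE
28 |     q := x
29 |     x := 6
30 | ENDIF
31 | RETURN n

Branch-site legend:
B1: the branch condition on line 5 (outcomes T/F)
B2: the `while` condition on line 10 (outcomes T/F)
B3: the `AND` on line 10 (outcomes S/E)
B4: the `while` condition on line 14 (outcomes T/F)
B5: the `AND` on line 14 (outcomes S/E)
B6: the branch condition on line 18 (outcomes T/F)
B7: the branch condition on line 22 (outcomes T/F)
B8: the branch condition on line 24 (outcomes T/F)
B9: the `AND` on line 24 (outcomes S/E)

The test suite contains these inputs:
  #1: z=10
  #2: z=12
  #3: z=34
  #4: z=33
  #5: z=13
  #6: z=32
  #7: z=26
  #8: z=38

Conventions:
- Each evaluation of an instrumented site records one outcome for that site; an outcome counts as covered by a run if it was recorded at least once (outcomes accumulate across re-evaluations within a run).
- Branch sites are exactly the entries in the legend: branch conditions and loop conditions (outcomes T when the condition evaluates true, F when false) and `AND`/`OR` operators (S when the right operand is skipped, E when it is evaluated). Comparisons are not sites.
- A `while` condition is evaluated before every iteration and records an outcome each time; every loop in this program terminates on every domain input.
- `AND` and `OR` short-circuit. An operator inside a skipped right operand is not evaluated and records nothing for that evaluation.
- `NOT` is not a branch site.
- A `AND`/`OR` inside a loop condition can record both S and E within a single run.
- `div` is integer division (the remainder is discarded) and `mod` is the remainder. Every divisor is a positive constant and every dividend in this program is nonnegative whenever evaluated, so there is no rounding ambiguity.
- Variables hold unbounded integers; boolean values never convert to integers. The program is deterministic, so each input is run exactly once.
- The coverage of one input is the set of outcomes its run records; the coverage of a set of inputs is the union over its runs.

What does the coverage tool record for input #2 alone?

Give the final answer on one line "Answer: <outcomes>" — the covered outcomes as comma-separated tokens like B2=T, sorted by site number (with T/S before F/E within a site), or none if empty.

Running input #2 (z=12), event by event:
  B1->F, B3->S, B2->F, B5->S, B4->F, B6->F, B7->T
deduplicating events, the covered set is: B1=F, B2=F, B3=S, B4=F, B5=S, B6=F, B7=T

Answer: B1=F, B2=F, B3=S, B4=F, B5=S, B6=F, B7=T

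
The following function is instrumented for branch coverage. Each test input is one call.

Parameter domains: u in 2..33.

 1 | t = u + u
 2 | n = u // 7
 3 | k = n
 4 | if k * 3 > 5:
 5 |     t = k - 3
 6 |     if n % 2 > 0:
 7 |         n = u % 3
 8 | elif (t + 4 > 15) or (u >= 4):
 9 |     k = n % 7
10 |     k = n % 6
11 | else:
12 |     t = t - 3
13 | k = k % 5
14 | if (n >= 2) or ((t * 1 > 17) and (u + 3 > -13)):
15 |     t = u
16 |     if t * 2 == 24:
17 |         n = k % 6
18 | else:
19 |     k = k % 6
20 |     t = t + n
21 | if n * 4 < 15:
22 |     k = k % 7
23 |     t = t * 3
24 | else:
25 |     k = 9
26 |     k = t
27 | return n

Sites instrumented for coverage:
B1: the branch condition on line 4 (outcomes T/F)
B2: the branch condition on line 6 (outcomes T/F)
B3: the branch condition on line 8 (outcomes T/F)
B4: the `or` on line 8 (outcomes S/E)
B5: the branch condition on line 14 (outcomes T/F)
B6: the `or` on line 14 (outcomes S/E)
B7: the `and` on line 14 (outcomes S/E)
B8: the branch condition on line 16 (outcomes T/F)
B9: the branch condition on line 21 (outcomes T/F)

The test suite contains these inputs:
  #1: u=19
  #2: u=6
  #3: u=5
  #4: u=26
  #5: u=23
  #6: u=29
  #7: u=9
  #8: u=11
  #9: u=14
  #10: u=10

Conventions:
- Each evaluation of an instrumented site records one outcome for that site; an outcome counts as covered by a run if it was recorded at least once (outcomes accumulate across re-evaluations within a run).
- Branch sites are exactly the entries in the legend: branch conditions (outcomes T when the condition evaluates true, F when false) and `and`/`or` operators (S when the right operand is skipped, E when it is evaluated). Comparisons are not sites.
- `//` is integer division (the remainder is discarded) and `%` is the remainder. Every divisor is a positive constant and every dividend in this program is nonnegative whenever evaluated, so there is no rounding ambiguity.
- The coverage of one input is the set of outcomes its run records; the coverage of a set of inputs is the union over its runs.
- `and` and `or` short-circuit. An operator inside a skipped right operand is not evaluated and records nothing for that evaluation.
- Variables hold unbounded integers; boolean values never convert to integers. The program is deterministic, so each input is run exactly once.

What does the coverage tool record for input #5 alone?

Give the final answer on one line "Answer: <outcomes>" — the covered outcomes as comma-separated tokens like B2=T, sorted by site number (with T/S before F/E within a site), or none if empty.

Tracing the run of input #5 (u=23):
  B1->T, B2->T, B6->S, B5->T, B8->F, B9->T
deduplicating events, the covered set is: B1=T, B2=T, B5=T, B6=S, B8=F, B9=T

Answer: B1=T, B2=T, B5=T, B6=S, B8=F, B9=T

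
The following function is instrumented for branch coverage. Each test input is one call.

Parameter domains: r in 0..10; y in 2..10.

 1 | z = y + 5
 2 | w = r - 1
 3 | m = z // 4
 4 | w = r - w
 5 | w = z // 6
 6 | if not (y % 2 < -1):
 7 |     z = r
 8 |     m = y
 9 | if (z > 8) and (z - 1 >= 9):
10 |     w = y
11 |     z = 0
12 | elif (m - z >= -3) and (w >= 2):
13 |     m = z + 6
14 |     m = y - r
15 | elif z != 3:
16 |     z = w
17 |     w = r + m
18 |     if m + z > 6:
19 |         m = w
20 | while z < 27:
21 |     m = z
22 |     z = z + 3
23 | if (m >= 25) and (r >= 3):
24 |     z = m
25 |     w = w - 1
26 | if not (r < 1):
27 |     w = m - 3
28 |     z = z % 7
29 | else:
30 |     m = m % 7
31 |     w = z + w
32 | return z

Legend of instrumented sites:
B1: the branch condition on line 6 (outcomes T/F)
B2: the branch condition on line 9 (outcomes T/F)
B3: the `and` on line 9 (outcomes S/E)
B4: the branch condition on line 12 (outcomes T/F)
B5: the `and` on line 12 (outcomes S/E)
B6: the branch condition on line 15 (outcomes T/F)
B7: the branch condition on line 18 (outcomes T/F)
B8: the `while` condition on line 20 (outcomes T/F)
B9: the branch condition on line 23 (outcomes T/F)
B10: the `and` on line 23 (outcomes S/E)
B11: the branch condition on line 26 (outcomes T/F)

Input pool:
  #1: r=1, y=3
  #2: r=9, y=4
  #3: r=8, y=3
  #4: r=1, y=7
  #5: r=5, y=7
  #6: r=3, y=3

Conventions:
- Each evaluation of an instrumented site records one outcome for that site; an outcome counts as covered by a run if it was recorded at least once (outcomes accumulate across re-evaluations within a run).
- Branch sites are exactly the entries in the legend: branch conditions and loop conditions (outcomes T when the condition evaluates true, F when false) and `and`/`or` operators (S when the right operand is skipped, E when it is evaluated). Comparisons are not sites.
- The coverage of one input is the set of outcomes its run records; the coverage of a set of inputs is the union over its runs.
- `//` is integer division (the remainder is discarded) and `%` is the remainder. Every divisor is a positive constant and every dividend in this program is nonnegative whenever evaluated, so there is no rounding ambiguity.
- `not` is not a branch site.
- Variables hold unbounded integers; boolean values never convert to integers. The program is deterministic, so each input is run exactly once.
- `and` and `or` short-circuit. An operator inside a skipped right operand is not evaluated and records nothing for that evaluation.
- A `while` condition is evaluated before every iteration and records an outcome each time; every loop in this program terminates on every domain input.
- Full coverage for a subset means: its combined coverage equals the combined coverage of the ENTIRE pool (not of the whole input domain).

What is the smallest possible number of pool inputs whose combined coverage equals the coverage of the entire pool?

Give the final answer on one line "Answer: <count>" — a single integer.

run #1 (r=1, y=3) runs B1->T, B3->S, B2->F, B5->E, B4->F, B6->T, B7->F, B8->T, B8->T, B8->T, B8->T, B8->T, B8->T, B8->T, ...; records B1=T, B2=F, B3=S, B4=F, B5=E, B6=T, B7=F, B8=T, B8=F, B9=F, B10=E, B11=T
run #2 (r=9, y=4) runs B1->T, B3->E, B2->F, B5->S, B4->F, B6->T, B7->F, B8->T, B8->T, B8->T, B8->T, B8->T, B8->T, B8->T, ...; records B1=T, B2=F, B3=E, B4=F, B5=S, B6=T, B7=F, B8=T, B8=F, B9=T, B10=E, B11=T
run #3 (r=8, y=3) runs B1->T, B3->S, B2->F, B5->S, B4->F, B6->T, B7->F, B8->T, B8->T, B8->T, B8->T, B8->T, B8->T, B8->T, ...; records B1=T, B2=F, B3=S, B4=F, B5=S, B6=T, B7=F, B8=T, B8=F, B9=T, B10=E, B11=T
run #4 (r=1, y=7) runs B1->T, B3->S, B2->F, B5->E, B4->T, B8->T, B8->T, B8->T, B8->T, B8->T, B8->T, B8->T, B8->T, B8->T, ...; records B1=T, B2=F, B3=S, B4=T, B5=E, B8=T, B8=F, B9=F, B10=E, B11=T
run #5 (r=5, y=7) runs B1->T, B3->S, B2->F, B5->E, B4->T, B8->T, B8->T, B8->T, B8->T, B8->T, B8->T, B8->T, B8->T, B8->F, ...; records B1=T, B2=F, B3=S, B4=T, B5=E, B8=T, B8=F, B9=T, B10=E, B11=T
run #6 (r=3, y=3) runs B1->T, B3->S, B2->F, B5->E, B4->F, B6->F, B8->T, B8->T, B8->T, B8->T, B8->T, B8->T, B8->T, B8->T, ...; records B1=T, B2=F, B3=S, B4=F, B5=E, B6=F, B8=T, B8=F, B9=F, B10=S, B11=T
union over all inputs: B1=T, B2=F, B3=S, B3=E, B4=T, B4=F, B5=S, B5=E, B6=T, B6=F, B7=F, B8=T, B8=F, B9=T, B9=F, B10=S, B10=E, B11=T (18 outcomes)
every size-1 subset falls short of the 18 outcomes (best: 12/18)
every size-2 subset falls short of the 18 outcomes (best: 17/18)
at size 3, {2, 4, 6} reaches all 18 outcomes; every lexicographically earlier size-3 subset fails

Answer: 3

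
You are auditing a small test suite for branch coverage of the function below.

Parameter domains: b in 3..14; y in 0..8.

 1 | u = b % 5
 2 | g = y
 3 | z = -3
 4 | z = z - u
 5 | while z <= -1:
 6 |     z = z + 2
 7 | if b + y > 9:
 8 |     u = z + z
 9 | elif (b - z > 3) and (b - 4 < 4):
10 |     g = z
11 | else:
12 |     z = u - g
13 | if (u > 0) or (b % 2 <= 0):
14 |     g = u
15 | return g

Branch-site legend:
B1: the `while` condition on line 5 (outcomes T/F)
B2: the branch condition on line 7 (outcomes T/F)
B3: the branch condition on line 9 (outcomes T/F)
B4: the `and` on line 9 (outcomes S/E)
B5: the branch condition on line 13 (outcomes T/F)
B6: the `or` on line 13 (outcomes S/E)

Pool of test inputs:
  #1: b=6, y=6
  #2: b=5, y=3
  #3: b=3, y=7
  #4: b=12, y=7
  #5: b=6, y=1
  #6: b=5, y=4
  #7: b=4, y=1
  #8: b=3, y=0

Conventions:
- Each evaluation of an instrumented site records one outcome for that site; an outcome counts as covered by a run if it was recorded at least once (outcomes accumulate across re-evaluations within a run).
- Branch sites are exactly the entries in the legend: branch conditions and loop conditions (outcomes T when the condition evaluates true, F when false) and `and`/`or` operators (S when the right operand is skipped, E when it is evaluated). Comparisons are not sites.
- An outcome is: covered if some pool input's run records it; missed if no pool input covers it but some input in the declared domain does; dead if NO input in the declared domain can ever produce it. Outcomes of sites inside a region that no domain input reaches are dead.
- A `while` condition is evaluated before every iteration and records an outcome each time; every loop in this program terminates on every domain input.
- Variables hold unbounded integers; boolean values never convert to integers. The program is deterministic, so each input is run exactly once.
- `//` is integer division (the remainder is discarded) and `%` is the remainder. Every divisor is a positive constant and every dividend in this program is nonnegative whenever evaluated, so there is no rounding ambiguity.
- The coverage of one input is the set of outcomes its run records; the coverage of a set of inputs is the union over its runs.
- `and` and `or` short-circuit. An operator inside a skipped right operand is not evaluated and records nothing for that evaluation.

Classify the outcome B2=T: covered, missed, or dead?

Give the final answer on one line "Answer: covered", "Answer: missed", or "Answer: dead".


B2=T is recorded by pool input(s) 1, 3, 4 -> covered
Answer: covered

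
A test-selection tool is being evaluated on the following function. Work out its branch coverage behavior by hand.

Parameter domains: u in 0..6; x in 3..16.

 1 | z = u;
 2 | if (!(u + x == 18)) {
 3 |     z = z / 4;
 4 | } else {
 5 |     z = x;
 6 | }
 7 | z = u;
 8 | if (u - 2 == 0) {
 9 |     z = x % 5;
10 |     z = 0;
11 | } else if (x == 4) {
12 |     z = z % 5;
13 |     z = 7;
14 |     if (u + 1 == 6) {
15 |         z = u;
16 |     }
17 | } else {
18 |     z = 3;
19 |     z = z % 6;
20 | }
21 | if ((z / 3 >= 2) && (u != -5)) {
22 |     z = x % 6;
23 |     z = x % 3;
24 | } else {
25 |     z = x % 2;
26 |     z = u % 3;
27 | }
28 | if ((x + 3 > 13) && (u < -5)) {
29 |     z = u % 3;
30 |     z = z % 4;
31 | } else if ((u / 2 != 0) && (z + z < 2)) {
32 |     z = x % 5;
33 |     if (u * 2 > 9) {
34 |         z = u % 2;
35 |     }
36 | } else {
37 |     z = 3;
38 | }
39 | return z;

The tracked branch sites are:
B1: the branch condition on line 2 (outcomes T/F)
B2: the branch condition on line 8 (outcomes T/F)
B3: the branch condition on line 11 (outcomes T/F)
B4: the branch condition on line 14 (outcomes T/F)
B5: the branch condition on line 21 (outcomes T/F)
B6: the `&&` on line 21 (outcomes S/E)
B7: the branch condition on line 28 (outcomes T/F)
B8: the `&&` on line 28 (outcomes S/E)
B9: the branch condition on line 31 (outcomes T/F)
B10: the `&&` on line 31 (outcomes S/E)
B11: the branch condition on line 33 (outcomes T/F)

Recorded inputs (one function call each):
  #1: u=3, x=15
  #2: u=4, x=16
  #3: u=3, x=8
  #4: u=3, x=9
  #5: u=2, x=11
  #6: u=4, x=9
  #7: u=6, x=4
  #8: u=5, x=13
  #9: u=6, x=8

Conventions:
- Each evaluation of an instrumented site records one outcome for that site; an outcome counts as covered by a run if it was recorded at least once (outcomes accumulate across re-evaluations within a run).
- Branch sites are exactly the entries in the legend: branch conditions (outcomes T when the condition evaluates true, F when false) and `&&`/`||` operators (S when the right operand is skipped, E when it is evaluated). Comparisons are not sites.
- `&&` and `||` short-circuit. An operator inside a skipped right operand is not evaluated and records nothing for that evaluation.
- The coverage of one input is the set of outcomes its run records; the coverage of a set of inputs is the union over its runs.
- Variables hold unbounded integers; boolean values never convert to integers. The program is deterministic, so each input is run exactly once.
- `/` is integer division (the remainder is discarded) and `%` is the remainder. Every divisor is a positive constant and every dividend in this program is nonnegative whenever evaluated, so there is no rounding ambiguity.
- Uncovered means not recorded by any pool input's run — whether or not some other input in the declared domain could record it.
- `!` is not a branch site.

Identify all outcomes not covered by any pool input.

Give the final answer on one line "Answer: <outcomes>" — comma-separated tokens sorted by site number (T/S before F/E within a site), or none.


input #1, u=3, x=15: outcomes B1=F, B2=F, B3=F, B5=F, B6=S, B7=F, B8=E, B9=T, B10=E, B11=F
input #2, u=4, x=16: outcomes B1=T, B2=F, B3=F, B5=F, B6=S, B7=F, B8=E, B9=F, B10=E
input #3, u=3, x=8: outcomes B1=T, B2=F, B3=F, B5=F, B6=S, B7=F, B8=S, B9=T, B10=E, B11=F
input #4, u=3, x=9: outcomes B1=T, B2=F, B3=F, B5=F, B6=S, B7=F, B8=S, B9=T, B10=E, B11=F
input #5, u=2, x=11: outcomes B1=T, B2=T, B5=F, B6=S, B7=F, B8=E, B9=F, B10=E
input #6, u=4, x=9: outcomes B1=T, B2=F, B3=F, B5=F, B6=S, B7=F, B8=S, B9=F, B10=E
input #7, u=6, x=4: outcomes B1=T, B2=F, B3=T, B4=F, B5=T, B6=E, B7=F, B8=S, B9=F, B10=E
input #8, u=5, x=13: outcomes B1=F, B2=F, B3=F, B5=F, B6=S, B7=F, B8=E, B9=F, B10=E
input #9, u=6, x=8: outcomes B1=T, B2=F, B3=F, B5=F, B6=S, B7=F, B8=S, B9=T, B10=E, B11=T
union over the pool: B1=T, B1=F, B2=T, B2=F, B3=T, B3=F, B4=F, B5=T, B5=F, B6=S, B6=E, B7=F, B8=S, B8=E, B9=T, B9=F, B10=E, B11=T, B11=F
uncovered (3 of 22): B4=T, B7=T, B10=S
Answer: B4=T, B7=T, B10=S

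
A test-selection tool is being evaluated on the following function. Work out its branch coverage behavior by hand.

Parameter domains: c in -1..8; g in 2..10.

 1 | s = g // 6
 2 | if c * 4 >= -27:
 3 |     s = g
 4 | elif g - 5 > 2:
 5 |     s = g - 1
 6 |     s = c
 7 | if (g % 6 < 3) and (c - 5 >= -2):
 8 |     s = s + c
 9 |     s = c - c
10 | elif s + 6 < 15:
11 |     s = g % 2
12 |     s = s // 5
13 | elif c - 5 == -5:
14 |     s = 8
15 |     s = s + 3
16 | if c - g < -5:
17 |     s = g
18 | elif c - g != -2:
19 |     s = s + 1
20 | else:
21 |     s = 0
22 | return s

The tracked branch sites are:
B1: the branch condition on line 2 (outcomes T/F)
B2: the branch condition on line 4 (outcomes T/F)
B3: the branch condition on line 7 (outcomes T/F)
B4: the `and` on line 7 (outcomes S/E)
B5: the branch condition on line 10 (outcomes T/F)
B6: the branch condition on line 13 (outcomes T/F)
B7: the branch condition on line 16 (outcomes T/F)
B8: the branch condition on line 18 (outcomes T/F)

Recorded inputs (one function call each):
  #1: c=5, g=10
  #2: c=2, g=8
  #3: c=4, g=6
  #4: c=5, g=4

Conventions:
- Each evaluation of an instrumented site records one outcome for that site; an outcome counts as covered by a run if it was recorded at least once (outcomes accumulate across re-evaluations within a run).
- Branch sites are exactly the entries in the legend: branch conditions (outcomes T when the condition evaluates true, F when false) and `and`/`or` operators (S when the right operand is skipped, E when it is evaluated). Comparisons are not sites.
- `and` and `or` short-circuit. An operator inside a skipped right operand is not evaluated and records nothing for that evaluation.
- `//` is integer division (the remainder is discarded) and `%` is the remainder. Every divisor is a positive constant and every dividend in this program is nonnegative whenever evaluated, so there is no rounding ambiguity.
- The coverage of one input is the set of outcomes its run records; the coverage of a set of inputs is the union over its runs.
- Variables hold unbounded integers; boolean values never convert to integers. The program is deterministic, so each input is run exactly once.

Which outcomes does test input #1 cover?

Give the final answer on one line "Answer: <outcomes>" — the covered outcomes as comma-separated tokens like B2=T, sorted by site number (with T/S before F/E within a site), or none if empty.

Event log for input #1 (c=5, g=10):
  B1->T, B4->S, B3->F, B5->F, B6->F, B7->F, B8->T
as a set, this run covers: B1=T, B3=F, B4=S, B5=F, B6=F, B7=F, B8=T

Answer: B1=T, B3=F, B4=S, B5=F, B6=F, B7=F, B8=T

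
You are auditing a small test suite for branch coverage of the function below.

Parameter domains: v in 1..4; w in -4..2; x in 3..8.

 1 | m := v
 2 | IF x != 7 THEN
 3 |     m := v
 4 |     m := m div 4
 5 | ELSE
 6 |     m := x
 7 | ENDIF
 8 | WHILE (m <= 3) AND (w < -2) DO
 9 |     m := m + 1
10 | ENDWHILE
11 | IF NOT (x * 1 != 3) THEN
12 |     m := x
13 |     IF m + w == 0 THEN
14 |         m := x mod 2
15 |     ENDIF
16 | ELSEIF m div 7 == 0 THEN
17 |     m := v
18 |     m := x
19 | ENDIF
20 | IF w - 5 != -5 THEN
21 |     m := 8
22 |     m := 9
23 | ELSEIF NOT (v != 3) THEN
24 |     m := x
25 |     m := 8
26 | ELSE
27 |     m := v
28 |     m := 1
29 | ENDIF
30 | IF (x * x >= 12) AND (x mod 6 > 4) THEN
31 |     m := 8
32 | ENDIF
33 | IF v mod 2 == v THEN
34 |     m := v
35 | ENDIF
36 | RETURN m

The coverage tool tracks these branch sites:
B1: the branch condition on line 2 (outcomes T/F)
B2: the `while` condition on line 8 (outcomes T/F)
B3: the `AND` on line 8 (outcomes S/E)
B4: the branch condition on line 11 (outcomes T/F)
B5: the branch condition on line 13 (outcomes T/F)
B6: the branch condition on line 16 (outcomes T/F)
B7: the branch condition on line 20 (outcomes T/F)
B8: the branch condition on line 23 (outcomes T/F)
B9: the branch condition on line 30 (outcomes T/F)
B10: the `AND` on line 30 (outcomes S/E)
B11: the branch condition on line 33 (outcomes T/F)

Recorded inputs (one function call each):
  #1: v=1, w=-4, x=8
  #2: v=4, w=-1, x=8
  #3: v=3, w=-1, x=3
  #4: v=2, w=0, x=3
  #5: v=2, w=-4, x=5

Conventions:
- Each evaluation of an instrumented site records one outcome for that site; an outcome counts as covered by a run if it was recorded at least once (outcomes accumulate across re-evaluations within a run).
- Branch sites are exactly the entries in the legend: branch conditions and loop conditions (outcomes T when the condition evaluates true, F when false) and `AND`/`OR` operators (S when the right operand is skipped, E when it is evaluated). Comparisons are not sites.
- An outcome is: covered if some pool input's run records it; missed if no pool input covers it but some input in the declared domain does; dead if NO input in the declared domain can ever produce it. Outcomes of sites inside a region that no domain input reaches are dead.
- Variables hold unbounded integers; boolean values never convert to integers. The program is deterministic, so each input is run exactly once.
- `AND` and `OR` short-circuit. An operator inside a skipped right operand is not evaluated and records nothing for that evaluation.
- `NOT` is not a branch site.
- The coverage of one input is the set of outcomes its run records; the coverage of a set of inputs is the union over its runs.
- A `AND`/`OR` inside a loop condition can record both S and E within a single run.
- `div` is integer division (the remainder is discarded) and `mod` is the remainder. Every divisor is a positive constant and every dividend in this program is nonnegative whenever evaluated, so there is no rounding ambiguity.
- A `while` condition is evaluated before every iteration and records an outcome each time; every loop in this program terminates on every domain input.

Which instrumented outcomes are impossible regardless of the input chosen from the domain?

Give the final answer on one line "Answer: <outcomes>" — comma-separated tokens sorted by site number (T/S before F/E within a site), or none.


checking every outcome against all 168 domain inputs:
  reachable outcomes have witnesses, e.g. B1=T (e.g. v=1, w=-4, x=3), B1=F (e.g. v=1, w=-4, x=7), B2=T (e.g. v=1, w=-4, x=3), B2=F (e.g. v=1, w=-4, x=3)
Answer: none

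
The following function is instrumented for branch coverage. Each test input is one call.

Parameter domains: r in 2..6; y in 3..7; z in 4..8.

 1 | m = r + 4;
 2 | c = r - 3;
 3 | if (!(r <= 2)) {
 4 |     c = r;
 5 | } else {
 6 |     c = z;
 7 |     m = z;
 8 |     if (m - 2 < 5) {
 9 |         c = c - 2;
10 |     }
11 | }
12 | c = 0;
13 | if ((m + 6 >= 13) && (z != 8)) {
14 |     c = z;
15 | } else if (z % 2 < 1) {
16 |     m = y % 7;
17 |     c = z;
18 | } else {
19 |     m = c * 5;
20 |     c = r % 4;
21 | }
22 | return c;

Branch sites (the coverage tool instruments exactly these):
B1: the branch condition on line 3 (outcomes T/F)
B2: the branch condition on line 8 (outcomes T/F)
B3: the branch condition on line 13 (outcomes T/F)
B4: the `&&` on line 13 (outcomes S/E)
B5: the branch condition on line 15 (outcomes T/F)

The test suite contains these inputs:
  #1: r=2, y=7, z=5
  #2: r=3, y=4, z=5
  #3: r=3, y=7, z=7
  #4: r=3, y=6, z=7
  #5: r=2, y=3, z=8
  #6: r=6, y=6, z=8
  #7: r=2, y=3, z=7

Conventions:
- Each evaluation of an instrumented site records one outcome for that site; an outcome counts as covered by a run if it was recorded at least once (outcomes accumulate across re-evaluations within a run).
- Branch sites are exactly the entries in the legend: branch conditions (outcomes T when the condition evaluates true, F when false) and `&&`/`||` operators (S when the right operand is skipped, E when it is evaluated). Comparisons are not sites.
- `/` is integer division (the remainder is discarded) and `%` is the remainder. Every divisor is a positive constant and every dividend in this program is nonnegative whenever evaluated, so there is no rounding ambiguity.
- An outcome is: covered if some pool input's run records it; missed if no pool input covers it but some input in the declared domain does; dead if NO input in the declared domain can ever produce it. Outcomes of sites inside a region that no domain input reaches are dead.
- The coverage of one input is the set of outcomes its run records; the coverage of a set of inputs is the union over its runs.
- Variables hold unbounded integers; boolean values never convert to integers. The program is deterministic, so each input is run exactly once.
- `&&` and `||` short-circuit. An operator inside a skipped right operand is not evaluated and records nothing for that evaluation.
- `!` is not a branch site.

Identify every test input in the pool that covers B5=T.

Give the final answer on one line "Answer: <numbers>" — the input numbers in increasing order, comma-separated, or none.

input #1 (r=2, y=7, z=5): never hits B5=T
input #2 (r=3, y=4, z=5): never hits B5=T
input #3 (r=3, y=7, z=7): never hits B5=T
input #4 (r=3, y=6, z=7): never hits B5=T
input #5 (r=2, y=3, z=8): hits B5=T
input #6 (r=6, y=6, z=8): hits B5=T
input #7 (r=2, y=3, z=7): never hits B5=T

Answer: 5, 6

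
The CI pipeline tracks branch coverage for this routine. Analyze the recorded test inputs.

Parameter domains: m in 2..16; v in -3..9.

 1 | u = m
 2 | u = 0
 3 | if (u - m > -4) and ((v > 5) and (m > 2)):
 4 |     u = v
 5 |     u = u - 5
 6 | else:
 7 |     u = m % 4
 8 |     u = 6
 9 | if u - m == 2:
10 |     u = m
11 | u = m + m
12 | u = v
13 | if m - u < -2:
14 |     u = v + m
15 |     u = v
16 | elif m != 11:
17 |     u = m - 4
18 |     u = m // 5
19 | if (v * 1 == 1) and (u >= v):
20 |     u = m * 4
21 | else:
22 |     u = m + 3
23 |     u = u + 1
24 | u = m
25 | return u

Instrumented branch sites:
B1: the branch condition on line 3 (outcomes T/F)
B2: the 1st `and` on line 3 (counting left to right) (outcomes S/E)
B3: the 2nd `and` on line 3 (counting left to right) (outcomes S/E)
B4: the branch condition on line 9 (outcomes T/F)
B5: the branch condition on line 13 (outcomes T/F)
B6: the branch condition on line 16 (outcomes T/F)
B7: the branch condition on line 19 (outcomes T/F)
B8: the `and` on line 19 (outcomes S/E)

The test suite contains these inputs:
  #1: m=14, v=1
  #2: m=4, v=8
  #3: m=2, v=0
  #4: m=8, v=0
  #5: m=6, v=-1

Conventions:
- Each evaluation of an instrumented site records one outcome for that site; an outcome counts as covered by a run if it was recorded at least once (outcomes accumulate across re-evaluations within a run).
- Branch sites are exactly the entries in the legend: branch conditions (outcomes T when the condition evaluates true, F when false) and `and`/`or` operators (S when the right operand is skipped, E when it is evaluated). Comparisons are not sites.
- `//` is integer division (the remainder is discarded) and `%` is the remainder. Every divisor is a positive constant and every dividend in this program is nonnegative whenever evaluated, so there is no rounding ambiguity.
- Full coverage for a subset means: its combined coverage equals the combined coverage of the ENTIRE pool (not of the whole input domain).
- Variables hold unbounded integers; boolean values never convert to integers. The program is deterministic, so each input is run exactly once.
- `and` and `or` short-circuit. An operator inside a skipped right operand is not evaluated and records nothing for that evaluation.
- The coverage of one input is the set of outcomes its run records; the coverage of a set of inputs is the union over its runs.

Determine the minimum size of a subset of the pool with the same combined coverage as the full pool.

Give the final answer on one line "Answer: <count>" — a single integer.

test 1 (m=14, v=1) fires B2->S, B1->F, B4->F, B5->F, B6->T, B8->E, B7->T; hits B1=F, B2=S, B4=F, B5=F, B6=T, B7=T, B8=E
test 2 (m=4, v=8) fires B2->S, B1->F, B4->T, B5->T, B8->S, B7->F; hits B1=F, B2=S, B4=T, B5=T, B7=F, B8=S
test 3 (m=2, v=0) fires B2->E, B3->S, B1->F, B4->F, B5->F, B6->T, B8->S, B7->F; hits B1=F, B2=E, B3=S, B4=F, B5=F, B6=T, B7=F, B8=S
test 4 (m=8, v=0) fires B2->S, B1->F, B4->F, B5->F, B6->T, B8->S, B7->F; hits B1=F, B2=S, B4=F, B5=F, B6=T, B7=F, B8=S
test 5 (m=6, v=-1) fires B2->S, B1->F, B4->F, B5->F, B6->T, B8->S, B7->F; hits B1=F, B2=S, B4=F, B5=F, B6=T, B7=F, B8=S
together the pool reaches 13 outcomes: B1=F, B2=S, B2=E, B3=S, B4=T, B4=F, B5=T, B5=F, B6=T, B7=T, B7=F, B8=S, B8=E
no size-1 subset reaches all 13 outcomes (best union: 8/13)
no size-2 subset reaches all 13 outcomes (best union: 11/13)
at size 3, {1, 2, 3} reaches all 13 outcomes; every lexicographically earlier size-3 subset fails

Answer: 3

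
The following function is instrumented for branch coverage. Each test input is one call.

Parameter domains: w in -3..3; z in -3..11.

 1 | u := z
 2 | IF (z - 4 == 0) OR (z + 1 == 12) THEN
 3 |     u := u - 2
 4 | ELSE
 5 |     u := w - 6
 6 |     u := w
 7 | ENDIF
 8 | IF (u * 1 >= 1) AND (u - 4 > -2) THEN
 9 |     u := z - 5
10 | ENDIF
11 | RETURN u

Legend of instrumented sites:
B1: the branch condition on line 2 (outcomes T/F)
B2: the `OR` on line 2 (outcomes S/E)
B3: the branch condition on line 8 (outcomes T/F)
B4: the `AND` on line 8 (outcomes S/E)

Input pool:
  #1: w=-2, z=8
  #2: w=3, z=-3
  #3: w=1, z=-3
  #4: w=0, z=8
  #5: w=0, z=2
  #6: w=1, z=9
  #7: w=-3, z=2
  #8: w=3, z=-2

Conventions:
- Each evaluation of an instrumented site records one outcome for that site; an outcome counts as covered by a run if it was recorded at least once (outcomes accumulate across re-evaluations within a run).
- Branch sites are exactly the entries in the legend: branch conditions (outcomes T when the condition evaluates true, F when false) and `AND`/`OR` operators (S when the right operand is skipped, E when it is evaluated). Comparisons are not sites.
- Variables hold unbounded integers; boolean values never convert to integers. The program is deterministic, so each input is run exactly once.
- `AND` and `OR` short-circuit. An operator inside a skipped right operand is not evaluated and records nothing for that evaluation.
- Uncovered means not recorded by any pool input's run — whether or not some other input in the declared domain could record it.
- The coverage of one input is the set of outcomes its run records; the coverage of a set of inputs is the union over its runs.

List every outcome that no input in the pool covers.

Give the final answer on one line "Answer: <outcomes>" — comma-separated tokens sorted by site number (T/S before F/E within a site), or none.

run #1 (w=-2, z=8) runs B2->E, B1->F, B4->S, B3->F; records B1=F, B2=E, B3=F, B4=S
run #2 (w=3, z=-3) runs B2->E, B1->F, B4->E, B3->T; records B1=F, B2=E, B3=T, B4=E
run #3 (w=1, z=-3) runs B2->E, B1->F, B4->E, B3->F; records B1=F, B2=E, B3=F, B4=E
run #4 (w=0, z=8) runs B2->E, B1->F, B4->S, B3->F; records B1=F, B2=E, B3=F, B4=S
run #5 (w=0, z=2) runs B2->E, B1->F, B4->S, B3->F; records B1=F, B2=E, B3=F, B4=S
run #6 (w=1, z=9) runs B2->E, B1->F, B4->E, B3->F; records B1=F, B2=E, B3=F, B4=E
run #7 (w=-3, z=2) runs B2->E, B1->F, B4->S, B3->F; records B1=F, B2=E, B3=F, B4=S
run #8 (w=3, z=-2) runs B2->E, B1->F, B4->E, B3->T; records B1=F, B2=E, B3=T, B4=E
union over the pool: B1=F, B2=E, B3=T, B3=F, B4=S, B4=E
uncovered (2 of 8): B1=T, B2=S

Answer: B1=T, B2=S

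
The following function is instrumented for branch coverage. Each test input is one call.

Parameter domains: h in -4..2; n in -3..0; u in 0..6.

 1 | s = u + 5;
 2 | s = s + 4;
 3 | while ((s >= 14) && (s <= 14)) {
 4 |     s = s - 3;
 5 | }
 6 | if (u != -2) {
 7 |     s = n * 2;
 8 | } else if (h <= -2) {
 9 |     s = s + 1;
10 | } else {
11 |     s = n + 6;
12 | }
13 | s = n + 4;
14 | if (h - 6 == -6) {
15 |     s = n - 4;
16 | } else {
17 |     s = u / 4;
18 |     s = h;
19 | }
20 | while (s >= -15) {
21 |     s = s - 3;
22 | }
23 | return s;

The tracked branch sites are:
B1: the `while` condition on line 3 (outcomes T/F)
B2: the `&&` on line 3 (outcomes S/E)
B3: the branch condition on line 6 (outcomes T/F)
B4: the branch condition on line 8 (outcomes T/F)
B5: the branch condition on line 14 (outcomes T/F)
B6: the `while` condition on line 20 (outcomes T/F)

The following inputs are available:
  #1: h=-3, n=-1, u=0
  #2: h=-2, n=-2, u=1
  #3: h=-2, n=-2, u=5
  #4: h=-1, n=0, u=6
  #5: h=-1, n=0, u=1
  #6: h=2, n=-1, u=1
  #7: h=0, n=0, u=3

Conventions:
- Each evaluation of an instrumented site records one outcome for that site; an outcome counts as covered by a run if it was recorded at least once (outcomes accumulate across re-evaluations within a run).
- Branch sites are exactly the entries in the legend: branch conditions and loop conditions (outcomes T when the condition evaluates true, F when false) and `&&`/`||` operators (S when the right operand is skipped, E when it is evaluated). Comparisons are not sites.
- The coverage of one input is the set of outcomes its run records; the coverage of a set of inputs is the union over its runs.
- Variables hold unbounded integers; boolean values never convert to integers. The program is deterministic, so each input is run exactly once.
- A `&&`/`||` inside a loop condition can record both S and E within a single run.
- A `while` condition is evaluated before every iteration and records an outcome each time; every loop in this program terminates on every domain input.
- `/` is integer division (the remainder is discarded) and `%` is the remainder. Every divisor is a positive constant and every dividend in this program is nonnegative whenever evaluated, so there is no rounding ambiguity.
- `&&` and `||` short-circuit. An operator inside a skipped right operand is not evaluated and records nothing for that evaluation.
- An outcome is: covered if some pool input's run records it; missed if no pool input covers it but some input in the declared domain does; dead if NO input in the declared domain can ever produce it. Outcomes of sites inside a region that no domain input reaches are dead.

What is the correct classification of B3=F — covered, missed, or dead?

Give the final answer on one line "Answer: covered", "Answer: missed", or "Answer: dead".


no pool input records B3=F
checking all 196 inputs in the declared domain: B3=F is never recorded -> dead
Answer: dead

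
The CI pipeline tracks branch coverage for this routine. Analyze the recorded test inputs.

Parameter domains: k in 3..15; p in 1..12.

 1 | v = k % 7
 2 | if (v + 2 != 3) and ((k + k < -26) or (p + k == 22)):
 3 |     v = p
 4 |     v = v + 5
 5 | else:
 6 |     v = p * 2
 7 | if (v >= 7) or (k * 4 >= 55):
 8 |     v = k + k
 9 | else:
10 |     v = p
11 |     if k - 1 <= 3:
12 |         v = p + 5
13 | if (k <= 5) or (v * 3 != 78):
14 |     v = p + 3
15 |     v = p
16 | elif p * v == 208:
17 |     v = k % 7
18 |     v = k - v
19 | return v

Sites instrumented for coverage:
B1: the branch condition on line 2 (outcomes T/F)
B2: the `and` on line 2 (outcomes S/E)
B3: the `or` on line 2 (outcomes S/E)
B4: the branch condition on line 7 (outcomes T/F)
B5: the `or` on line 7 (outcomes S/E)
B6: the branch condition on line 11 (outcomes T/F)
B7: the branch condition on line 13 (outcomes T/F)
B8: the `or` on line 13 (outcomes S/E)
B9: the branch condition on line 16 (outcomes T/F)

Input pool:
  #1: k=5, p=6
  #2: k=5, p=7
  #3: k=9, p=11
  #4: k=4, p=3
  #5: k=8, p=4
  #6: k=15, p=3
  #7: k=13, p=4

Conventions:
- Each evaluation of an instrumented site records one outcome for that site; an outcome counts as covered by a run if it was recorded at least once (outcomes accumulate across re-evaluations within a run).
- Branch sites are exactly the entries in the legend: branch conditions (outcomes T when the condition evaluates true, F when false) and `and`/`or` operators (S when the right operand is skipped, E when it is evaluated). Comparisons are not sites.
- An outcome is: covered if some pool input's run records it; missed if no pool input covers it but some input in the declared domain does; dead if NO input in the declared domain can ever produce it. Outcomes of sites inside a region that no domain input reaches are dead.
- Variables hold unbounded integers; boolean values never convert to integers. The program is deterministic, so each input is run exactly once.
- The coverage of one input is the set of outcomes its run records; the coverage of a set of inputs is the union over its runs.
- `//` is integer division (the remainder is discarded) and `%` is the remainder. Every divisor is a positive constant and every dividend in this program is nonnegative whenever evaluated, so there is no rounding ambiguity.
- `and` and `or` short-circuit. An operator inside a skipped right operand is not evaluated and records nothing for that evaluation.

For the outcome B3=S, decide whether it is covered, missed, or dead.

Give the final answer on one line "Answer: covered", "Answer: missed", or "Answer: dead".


no pool input records B3=S
checking all 156 inputs in the declared domain: B3=S is never recorded -> dead
Answer: dead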